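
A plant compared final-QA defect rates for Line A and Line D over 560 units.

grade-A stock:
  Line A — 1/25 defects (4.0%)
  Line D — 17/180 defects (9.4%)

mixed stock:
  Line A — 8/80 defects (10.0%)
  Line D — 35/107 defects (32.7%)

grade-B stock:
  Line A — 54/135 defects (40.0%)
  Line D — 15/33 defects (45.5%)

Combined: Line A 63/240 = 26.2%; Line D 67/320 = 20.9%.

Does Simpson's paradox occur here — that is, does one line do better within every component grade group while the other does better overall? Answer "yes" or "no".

Within each component grade level (grade-A stock 4.0% vs 9.4%; mixed stock 10.0% vs 32.7%; grade-B stock 40.0% vs 45.5%), Line A has the lower rate every time. Pooled: 26.2% vs 20.9% — Line D has the lower rate overall. The two comparisons disagree.

yes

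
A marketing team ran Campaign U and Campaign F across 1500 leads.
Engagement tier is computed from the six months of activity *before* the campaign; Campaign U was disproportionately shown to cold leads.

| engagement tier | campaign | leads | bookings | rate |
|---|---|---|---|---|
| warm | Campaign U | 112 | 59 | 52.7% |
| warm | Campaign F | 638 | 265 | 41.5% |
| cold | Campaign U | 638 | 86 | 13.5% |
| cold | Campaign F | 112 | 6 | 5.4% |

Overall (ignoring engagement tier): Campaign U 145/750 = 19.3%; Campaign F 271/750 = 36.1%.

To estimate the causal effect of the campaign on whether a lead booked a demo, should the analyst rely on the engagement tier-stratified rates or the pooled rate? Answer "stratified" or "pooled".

Engagement tier is set before the campaign has any effect — it is not caused by the campaign — and it independently drives the outcome. That makes it a confounder, so the causal comparison is within engagement tier levels.
Within each level — warm: 52.7% vs 41.5%; cold: 13.5% vs 5.4% — Campaign U is higher every time.

stratified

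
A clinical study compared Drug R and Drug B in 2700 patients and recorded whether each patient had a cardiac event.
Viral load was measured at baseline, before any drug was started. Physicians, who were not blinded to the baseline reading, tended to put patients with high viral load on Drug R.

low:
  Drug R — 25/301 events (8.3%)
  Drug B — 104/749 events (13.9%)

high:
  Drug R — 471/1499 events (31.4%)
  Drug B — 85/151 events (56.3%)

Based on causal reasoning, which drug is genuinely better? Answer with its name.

Viral load is set before the drug has any effect — it is not caused by the drug — and it independently drives the outcome. That makes it a confounder, so the causal comparison is within viral load levels.
Within each level — low: 8.3% vs 13.9%; high: 31.4% vs 56.3% — Drug R is lower every time.

Drug R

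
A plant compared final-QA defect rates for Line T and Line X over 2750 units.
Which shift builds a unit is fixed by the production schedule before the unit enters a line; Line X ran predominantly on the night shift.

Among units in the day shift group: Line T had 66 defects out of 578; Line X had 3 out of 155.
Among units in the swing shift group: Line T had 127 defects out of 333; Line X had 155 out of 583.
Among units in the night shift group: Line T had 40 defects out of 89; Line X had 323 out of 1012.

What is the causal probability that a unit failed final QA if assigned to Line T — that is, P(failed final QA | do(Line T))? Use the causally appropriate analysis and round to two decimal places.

0.34

Line X is lower inside every shift stratum but Line T is lower in aggregate. Whether to stratify depends on how shift relates to the line.
Shift differs across lines for reasons unrelated to any effect of the line itself, and it separately predicts the outcome — a classic confounder. We must compare within shift levels.
Standardising Line T to the population shift mix: 0.267·66/578 + 0.333·127/333 + 0.400·40/89 = 0.337.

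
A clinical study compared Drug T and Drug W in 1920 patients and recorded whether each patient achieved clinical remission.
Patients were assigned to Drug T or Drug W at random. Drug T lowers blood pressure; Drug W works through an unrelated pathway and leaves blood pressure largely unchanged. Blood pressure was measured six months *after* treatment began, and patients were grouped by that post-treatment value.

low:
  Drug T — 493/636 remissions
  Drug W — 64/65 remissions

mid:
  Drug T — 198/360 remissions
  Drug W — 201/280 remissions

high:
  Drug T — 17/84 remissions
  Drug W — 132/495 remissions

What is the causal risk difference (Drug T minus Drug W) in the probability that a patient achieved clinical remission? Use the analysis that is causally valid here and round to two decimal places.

Drug W is higher inside every blood pressure stratum but Drug T is higher in aggregate. Whether to stratify depends on how blood pressure relates to the drug.
Because the drug influences blood pressure, blood pressure is a post-treatment mediator, not a confounder. Stratifying on it would bias the estimate; the causal effect is the crude pooled difference.
The causal difference is the pooled difference: 0.656 − 0.473 = +0.183.

+0.18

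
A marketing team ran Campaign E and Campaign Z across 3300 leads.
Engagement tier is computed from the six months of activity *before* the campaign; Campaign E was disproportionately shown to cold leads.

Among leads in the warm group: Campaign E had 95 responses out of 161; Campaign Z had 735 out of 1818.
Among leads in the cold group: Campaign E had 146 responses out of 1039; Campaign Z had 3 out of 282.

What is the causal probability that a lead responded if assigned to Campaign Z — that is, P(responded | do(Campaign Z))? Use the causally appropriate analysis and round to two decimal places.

The imbalance in engagement tier arose from how leads were allocated, not from anything the campaign did; and engagement tier independently affects the outcome. The pooled gap is confounded — condition on engagement tier.
Standardising Campaign Z to the population engagement tier mix: 0.600·735/1818 + 0.400·3/282 = 0.247.

0.25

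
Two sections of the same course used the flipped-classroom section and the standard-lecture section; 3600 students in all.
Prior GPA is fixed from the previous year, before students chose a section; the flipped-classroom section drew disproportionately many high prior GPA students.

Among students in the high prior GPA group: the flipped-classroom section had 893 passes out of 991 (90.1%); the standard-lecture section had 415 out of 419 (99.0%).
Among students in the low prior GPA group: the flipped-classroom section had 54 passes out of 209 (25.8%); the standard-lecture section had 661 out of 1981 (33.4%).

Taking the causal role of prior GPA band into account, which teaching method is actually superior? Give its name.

the standard-lecture section is higher inside every prior GPA band stratum but the flipped-classroom section is higher in aggregate. Whether to stratify depends on how prior GPA band relates to the teaching method.
Nothing the teaching method does changes prior GPA band; the imbalance is an allocation artefact. With prior GPA band also predicting the outcome, the pooled figure is confounded, and the within-stratum comparison is the causal one.
Within each level — high prior GPA: 90.1% vs 99.0%; low prior GPA: 25.8% vs 33.4% — the standard-lecture section is higher every time.

the standard-lecture section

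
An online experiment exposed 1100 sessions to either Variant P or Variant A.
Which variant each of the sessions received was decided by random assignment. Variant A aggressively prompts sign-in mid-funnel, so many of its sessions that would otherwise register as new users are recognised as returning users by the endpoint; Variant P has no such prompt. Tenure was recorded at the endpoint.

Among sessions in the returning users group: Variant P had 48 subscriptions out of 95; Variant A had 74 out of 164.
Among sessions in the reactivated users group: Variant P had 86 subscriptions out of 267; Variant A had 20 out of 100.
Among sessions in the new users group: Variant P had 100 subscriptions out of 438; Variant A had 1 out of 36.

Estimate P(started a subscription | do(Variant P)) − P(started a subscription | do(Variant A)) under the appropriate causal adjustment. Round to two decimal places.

-0.02

The stratified and pooled comparisons disagree (Variant P wins within each user tenure; Variant A wins overall), so the answer turns on the causal role of user tenure.
User tenure is recorded after the variant and is itself shifted by it — it sits on the causal path from variant to outcome. Conditioning on a mediator would strip out part of the effect we want; the pooled comparison gives the total causal effect.
The causal difference is the pooled difference: 0.292 − 0.317 = -0.024.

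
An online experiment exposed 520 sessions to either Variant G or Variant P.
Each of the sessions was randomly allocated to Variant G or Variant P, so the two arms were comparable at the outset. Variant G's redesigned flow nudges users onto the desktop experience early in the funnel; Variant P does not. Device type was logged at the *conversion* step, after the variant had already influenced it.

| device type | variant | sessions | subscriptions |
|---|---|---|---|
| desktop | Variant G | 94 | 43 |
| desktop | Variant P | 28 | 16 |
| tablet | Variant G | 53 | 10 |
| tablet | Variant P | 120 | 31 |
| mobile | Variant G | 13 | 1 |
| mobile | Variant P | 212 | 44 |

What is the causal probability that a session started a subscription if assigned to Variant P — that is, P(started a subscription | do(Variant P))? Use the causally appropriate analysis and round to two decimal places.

0.25

The device type-specific comparison favours Variant P throughout, but the pooled figures favour Variant G. The question is whether to condition on device type.
Device type lies on the pathway variant → device type → outcome, so adjusting for it blocks the indirect effect. For the total causal effect of variant, use the unadjusted pooled rates.
So P(outcome | do(Variant P)) is just the pooled rate for Variant P: 91/360 = 0.253.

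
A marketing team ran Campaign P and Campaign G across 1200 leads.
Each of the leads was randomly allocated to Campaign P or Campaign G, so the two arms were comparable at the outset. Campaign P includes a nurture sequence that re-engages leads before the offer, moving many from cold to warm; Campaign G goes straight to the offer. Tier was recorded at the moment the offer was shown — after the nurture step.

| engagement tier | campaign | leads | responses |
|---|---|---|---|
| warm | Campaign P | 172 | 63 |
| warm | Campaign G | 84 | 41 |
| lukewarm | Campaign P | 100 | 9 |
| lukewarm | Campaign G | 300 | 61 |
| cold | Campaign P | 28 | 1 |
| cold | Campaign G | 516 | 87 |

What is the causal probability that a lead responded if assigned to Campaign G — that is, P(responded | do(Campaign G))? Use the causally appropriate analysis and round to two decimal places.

0.21

Campaign G is higher inside every engagement tier stratum but Campaign P is higher in aggregate. Whether to stratify depends on how engagement tier relates to the campaign.
Engagement tier is downstream of the campaign. One should not condition on a consequence of treatment, so the overall rates are the right comparison.
So P(outcome | do(Campaign G)) is just the pooled rate for Campaign G: 189/900 = 0.210.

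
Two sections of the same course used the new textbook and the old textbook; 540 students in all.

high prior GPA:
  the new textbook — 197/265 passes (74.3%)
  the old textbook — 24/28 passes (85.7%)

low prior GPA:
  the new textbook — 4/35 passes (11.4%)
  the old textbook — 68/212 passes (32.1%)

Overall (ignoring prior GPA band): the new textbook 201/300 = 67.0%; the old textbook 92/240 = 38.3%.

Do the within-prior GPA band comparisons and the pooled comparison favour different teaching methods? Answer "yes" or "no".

Within each prior GPA band level (high prior GPA 74.3% vs 85.7%; low prior GPA 11.4% vs 32.1%), the old textbook has the higher rate every time. Pooled: 67.0% vs 38.3% — the new textbook has the higher rate overall. The two comparisons disagree.

yes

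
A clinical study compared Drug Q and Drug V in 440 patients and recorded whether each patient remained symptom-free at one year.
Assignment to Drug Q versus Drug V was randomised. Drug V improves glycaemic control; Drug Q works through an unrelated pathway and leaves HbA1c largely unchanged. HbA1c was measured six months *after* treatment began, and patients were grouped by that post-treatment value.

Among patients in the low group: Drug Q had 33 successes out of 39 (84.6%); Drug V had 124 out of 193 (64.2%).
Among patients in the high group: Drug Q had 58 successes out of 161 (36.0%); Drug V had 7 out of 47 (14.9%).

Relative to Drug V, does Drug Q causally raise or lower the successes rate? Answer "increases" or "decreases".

decreases

The stratified and pooled comparisons disagree (Drug Q wins within each HbA1c; Drug V wins overall), so the answer turns on the causal role of HbA1c.
HbA1c lies on the pathway drug → HbA1c → outcome, so adjusting for it blocks the indirect effect. For the total causal effect of drug, use the unadjusted pooled rates.
Pooled: Drug Q 45.5% vs Drug V 54.6%; Drug V is higher overall.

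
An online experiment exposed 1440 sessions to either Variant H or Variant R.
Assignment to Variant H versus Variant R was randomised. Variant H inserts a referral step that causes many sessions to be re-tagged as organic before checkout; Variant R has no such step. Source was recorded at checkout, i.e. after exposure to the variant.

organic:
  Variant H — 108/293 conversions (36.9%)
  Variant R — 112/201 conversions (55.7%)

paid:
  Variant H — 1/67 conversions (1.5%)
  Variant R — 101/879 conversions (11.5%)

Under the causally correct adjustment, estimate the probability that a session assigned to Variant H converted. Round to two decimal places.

Within every traffic source level Variant R has the higher rate, yet pooled Variant H does — Simpson's reversal.
Traffic source is downstream of the variant. One should not condition on a consequence of treatment, so the overall rates are the right comparison.
So P(outcome | do(Variant H)) is just the pooled rate for Variant H: 109/360 = 0.303.

0.30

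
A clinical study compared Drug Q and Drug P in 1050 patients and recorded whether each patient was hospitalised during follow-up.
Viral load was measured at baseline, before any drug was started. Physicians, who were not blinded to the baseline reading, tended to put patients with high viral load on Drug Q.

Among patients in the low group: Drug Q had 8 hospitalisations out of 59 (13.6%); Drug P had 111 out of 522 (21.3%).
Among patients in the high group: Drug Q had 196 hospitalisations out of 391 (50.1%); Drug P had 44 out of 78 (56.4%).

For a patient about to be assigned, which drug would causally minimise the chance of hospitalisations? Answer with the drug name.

Drug Q

Nothing the drug does changes viral load; the imbalance is an allocation artefact. With viral load also predicting the outcome, the pooled figure is confounded, and the within-stratum comparison is the causal one.
Within each level — low: 13.6% vs 21.3%; high: 50.1% vs 56.4% — Drug Q is lower every time.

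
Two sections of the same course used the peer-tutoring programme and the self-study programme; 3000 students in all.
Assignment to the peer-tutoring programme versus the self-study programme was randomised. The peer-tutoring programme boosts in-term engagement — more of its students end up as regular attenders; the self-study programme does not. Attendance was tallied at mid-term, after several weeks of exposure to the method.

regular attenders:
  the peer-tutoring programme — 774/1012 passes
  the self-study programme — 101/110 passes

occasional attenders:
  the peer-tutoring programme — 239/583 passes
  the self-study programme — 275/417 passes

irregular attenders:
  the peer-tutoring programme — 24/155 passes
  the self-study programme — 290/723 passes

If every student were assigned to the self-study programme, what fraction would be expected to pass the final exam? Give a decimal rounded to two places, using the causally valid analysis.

Stratifying would compare teaching methods among students the teaching methods themselves sorted into mid-term attendance groups — a form of selection on an intermediate. The unconditioned pooled rates give the total causal effect.
So P(outcome | do(the self-study programme)) is just the pooled rate for the self-study programme: 666/1250 = 0.533.

0.53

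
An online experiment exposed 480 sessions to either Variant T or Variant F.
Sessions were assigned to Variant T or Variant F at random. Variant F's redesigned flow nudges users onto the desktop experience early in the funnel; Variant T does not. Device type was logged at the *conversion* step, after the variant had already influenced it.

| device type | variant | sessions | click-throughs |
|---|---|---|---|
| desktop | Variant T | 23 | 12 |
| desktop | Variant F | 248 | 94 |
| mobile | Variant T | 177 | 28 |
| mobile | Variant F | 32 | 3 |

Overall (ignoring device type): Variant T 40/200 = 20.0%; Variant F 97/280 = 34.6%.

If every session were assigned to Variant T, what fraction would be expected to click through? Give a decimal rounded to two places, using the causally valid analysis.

Device type is recorded after the variant and is itself shifted by it — it sits on the causal path from variant to outcome. Conditioning on a mediator would strip out part of the effect we want; the pooled comparison gives the total causal effect.
So P(outcome | do(Variant T)) is just the pooled rate for Variant T: 40/200 = 0.200.

0.20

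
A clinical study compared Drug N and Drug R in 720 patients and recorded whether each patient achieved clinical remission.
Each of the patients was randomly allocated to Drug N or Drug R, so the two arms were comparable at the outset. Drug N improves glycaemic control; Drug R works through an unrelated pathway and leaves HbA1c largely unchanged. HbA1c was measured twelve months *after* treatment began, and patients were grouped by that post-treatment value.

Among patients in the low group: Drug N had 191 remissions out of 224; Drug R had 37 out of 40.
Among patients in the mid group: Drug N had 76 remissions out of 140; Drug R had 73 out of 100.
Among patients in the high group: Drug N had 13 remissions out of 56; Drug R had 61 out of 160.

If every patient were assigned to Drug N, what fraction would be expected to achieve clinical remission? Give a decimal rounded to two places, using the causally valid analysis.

0.67

The distribution of HbA1c is itself part of what the drug does — it is an intermediate outcome. Holding it fixed would remove that part of the effect; the total effect is the pooled difference.
So P(outcome | do(Drug N)) is just the pooled rate for Drug N: 280/420 = 0.667.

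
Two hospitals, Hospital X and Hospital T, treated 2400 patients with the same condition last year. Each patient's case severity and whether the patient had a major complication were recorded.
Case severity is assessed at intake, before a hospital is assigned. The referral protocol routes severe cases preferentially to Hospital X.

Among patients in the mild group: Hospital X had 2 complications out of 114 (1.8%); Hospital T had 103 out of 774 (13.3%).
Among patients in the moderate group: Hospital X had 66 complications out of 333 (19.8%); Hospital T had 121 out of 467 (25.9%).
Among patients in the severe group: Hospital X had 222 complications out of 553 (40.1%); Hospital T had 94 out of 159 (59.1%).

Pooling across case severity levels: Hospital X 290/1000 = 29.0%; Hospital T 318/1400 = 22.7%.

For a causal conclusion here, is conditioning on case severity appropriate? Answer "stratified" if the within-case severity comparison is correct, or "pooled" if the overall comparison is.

Case severity is set before the hospital has any effect — it is not caused by the hospital — and it independently drives the outcome. That makes it a confounder, so the causal comparison is within case severity levels.
Within each level — mild: 1.8% vs 13.3%; moderate: 19.8% vs 25.9%; severe: 40.1% vs 59.1% — Hospital X is lower every time.

stratified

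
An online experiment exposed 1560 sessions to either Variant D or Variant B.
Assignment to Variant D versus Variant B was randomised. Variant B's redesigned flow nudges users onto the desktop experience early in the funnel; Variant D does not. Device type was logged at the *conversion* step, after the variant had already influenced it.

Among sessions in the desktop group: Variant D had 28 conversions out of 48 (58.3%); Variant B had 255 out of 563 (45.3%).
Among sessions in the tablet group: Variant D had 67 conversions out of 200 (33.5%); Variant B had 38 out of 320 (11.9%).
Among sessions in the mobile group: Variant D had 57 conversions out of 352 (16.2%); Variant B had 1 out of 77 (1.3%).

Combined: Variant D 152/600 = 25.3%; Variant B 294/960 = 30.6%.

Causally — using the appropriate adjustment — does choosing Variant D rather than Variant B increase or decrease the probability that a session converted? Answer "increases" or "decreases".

Variant D is higher inside every device type stratum but Variant B is higher in aggregate. Whether to stratify depends on how device type relates to the variant.
Device type lies on the pathway variant → device type → outcome, so adjusting for it blocks the indirect effect. For the total causal effect of variant, use the unadjusted pooled rates.
Pooled: Variant D 25.3% vs Variant B 30.6%; Variant B is higher overall.

decreases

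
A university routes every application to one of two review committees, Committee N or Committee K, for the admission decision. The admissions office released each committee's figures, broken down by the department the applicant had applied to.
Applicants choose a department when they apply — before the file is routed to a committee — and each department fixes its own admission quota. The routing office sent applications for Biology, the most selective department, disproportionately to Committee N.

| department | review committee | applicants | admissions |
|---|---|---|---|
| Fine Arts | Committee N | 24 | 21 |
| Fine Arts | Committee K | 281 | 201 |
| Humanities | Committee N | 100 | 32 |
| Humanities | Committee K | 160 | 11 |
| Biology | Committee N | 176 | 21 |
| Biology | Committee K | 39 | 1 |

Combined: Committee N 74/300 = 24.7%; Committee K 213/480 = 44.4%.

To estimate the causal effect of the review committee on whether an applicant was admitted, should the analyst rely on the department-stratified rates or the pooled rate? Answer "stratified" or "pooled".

stratified

Nothing the review committee does changes department; the imbalance is an allocation artefact. With department also predicting the outcome, the pooled figure is confounded, and the within-stratum comparison is the causal one.
Within each level — Fine Arts: 87.5% vs 71.5%; Humanities: 32.0% vs 6.9%; Biology: 11.9% vs 2.6% — Committee N is higher every time.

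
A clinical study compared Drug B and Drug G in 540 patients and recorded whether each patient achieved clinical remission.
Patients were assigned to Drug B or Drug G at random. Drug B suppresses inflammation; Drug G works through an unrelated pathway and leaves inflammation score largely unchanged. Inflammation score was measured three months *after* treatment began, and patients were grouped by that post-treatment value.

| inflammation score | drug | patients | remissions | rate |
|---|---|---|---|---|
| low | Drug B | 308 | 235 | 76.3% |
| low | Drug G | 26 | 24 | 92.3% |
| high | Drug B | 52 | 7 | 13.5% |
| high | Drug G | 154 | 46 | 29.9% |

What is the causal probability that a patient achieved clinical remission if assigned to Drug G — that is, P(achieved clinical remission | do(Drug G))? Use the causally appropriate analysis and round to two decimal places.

Within every inflammation score level Drug G has the higher rate, yet pooled Drug B does — Simpson's reversal.
Because the drug influences inflammation score, inflammation score is a post-treatment mediator, not a confounder. Stratifying on it would bias the estimate; the causal effect is the crude pooled difference.
So P(outcome | do(Drug G)) is just the pooled rate for Drug G: 70/180 = 0.389.

0.39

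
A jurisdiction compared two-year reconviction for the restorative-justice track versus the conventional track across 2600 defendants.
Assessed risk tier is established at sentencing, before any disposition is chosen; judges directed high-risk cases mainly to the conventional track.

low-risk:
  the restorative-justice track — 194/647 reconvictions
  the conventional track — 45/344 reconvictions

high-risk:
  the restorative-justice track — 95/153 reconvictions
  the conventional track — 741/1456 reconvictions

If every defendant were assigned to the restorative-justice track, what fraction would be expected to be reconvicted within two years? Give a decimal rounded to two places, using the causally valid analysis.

Nothing the disposition does changes assessed risk tier; the imbalance is an allocation artefact. With assessed risk tier also predicting the outcome, the pooled figure is confounded, and the within-stratum comparison is the causal one.
Standardising the restorative-justice track to the population assessed risk tier mix: 0.381·194/647 + 0.619·95/153 = 0.499.

0.50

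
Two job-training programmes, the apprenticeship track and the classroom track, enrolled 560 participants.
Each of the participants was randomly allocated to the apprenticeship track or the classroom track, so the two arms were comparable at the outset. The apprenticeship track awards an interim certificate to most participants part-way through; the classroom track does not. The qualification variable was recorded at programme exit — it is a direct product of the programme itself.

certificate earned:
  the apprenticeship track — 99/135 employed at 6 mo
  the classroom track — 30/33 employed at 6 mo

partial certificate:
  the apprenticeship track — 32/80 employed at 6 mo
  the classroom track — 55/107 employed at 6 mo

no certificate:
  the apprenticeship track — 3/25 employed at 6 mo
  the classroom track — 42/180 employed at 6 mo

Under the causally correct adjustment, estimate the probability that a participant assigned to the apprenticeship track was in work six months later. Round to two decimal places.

0.56

The distribution of qualification attained during the programme is itself part of what the programme does — it is an intermediate outcome. Holding it fixed would remove that part of the effect; the total effect is the pooled difference.
So P(outcome | do(the apprenticeship track)) is just the pooled rate for the apprenticeship track: 134/240 = 0.558.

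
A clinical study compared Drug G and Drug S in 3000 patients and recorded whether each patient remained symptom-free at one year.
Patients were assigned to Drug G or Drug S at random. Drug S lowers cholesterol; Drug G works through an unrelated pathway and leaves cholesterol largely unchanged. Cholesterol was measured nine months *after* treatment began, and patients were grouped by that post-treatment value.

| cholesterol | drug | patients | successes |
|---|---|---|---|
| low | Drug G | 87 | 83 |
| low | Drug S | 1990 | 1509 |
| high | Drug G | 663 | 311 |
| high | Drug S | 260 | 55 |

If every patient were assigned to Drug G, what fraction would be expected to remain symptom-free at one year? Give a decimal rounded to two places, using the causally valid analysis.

Cholesterol lies on the pathway drug → cholesterol → outcome, so adjusting for it blocks the indirect effect. For the total causal effect of drug, use the unadjusted pooled rates.
So P(outcome | do(Drug G)) is just the pooled rate for Drug G: 394/750 = 0.525.

0.53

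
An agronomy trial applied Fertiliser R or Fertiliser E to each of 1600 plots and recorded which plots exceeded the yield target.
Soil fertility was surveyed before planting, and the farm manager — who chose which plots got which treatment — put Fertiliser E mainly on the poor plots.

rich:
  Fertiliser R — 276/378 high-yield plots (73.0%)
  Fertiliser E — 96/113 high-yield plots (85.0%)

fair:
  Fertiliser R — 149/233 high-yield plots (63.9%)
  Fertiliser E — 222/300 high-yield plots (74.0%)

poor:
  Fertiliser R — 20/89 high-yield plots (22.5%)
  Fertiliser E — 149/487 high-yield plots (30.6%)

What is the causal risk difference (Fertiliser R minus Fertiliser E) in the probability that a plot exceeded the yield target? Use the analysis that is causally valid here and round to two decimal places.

The soil fertility-specific comparison favours Fertiliser E throughout, but the pooled figures favour Fertiliser R. The question is whether to condition on soil fertility.
Here soil fertility is a common cause — it drives both which fertiliser a case falls under and the outcome. The crude comparison mixes populations; the stratum-specific rates are the causally relevant ones.
Adjusting over the population distribution of soil fertility: 0.307·(0.730−0.850) + 0.333·(0.639−0.740) + 0.360·(0.225−0.306) = -0.099.

-0.10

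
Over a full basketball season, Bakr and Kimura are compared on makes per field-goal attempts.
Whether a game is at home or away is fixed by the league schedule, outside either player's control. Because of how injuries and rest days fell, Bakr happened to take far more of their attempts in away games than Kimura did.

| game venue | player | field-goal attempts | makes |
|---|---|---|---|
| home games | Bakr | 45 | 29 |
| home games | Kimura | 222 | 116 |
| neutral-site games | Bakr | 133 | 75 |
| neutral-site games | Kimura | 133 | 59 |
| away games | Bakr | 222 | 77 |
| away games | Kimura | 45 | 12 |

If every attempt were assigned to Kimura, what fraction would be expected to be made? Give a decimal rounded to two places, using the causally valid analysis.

Within every game venue level Bakr has the higher rate, yet pooled Kimura does — Simpson's reversal.
The imbalance in game venue arose from how field-goal attempts were allocated, not from anything the player did; and game venue independently affects the outcome. The pooled gap is confounded — condition on game venue.
Standardising Kimura to the population game venue mix: 0.334·116/222 + 0.333·59/133 + 0.334·12/45 = 0.411.

0.41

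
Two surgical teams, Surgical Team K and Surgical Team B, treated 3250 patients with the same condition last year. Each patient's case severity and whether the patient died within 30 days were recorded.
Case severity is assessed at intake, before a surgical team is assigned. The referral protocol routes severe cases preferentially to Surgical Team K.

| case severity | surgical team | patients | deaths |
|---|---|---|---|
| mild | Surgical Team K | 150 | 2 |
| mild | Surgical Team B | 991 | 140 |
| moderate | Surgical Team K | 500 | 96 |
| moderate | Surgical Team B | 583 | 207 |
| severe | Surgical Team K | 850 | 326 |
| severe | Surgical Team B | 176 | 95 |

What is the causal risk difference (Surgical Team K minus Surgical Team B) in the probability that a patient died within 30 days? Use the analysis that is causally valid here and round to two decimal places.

-0.15

The imbalance in case severity arose from how patients were allocated, not from anything the surgical team did; and case severity independently affects the outcome. The pooled gap is confounded — condition on case severity.
Adjusting over the population distribution of case severity: 0.351·(0.013−0.141) + 0.333·(0.192−0.355) + 0.316·(0.384−0.540) = -0.149.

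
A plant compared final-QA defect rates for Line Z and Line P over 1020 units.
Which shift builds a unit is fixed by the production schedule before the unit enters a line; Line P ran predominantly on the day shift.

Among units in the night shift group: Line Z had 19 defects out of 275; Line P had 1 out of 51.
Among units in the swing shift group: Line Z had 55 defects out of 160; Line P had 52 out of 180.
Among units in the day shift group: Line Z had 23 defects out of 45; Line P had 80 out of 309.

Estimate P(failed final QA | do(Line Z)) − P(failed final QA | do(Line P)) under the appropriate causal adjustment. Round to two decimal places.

Shift is set before the line has any effect — it is not caused by the line — and it independently drives the outcome. That makes it a confounder, so the causal comparison is within shift levels.
Adjusting over the population distribution of shift: 0.320·(0.069−0.020) + 0.333·(0.344−0.289) + 0.347·(0.511−0.259) = +0.122.

+0.12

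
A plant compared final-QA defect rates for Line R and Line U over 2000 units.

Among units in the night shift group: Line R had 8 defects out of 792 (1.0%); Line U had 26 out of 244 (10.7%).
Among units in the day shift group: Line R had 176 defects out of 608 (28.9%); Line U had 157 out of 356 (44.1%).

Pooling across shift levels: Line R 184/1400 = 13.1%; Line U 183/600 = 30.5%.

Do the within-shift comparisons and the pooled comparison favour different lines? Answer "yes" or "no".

no

Within each shift level (night shift 1.0% vs 10.7%; day shift 28.9% vs 44.1%), Line R has the lower rate every time. Pooled: 13.1% vs 30.5% — Line R has the lower rate overall. They agree.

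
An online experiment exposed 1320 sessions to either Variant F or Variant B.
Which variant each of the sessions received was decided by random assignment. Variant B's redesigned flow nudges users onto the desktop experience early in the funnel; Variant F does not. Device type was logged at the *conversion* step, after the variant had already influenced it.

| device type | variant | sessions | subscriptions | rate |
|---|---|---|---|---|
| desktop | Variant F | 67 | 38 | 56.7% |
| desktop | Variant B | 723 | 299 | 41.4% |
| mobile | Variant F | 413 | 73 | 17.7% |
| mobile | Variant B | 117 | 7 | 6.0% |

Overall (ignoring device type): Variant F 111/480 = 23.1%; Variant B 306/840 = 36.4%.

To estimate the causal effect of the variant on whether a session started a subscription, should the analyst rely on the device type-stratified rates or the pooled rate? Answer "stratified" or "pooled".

Device type is recorded after the variant and is itself shifted by it — it sits on the causal path from variant to outcome. Conditioning on a mediator would strip out part of the effect we want; the pooled comparison gives the total causal effect.
Pooled: Variant F 23.1% vs Variant B 36.4%; Variant B is higher overall.

pooled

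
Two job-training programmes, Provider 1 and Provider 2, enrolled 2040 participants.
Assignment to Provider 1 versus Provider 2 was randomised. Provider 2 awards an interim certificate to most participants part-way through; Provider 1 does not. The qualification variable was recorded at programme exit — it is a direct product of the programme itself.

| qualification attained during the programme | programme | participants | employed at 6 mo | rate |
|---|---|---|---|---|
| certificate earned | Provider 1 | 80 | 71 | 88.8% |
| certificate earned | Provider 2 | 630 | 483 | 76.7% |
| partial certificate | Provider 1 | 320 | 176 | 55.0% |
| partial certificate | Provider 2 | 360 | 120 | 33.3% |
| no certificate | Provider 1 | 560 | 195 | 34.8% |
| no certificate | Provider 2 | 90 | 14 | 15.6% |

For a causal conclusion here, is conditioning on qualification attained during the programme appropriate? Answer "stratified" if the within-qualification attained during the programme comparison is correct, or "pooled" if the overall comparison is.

The qualification attained during the programme-specific comparison favours Provider 1 throughout, but the pooled figures favour Provider 2. The question is whether to condition on qualification attained during the programme.
The distribution of qualification attained during the programme is itself part of what the programme does — it is an intermediate outcome. Holding it fixed would remove that part of the effect; the total effect is the pooled difference.
Pooled: Provider 1 46.0% vs Provider 2 57.1%; Provider 2 is higher overall.

pooled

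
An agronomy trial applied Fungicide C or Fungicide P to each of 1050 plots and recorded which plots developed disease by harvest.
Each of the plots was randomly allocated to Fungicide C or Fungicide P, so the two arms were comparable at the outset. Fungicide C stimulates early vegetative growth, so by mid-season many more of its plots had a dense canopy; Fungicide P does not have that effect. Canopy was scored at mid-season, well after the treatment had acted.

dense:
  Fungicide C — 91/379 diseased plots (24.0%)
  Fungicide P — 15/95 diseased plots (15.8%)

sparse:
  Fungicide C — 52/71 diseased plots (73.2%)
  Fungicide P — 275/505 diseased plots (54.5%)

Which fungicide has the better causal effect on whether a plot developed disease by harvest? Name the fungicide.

The stratified and pooled comparisons disagree (Fungicide P wins within each mid-season canopy; Fungicide C wins overall), so the answer turns on the causal role of mid-season canopy.
Mid-season canopy is downstream of the fungicide. One should not condition on a consequence of treatment, so the overall rates are the right comparison.
Pooled: Fungicide C 31.8% vs Fungicide P 48.3%; Fungicide C is lower overall.

Fungicide C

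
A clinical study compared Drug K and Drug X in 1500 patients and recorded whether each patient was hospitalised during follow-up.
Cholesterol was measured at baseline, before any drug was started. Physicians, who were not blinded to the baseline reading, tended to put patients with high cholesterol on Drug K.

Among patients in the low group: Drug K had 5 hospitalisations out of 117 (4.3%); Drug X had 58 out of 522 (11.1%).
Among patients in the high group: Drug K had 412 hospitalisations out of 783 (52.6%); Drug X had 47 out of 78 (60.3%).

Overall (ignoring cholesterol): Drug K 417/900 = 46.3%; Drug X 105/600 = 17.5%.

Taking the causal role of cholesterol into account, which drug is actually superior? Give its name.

The stratified and pooled comparisons disagree (Drug K wins within each cholesterol; Drug X wins overall), so the answer turns on the causal role of cholesterol.
Cholesterol differs across drugs for reasons unrelated to any effect of the drug itself, and it separately predicts the outcome — a classic confounder. We must compare within cholesterol levels.
Within each level — low: 4.3% vs 11.1%; high: 52.6% vs 60.3% — Drug K is lower every time.

Drug K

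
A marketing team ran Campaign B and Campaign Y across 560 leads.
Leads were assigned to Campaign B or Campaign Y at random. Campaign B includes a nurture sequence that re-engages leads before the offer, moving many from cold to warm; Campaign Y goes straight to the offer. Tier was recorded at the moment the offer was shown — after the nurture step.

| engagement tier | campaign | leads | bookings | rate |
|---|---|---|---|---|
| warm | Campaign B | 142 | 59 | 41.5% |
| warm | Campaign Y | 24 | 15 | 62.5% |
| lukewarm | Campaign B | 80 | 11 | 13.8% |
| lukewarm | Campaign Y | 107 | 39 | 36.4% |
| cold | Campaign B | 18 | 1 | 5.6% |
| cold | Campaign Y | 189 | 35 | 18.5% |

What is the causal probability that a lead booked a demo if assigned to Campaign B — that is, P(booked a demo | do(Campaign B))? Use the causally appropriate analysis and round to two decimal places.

The engagement tier-specific comparison favours Campaign Y throughout, but the pooled figures favour Campaign B. The question is whether to condition on engagement tier.
Engagement tier is recorded after the campaign and is itself shifted by it — it sits on the causal path from campaign to outcome. Conditioning on a mediator would strip out part of the effect we want; the pooled comparison gives the total causal effect.
So P(outcome | do(Campaign B)) is just the pooled rate for Campaign B: 71/240 = 0.296.

0.30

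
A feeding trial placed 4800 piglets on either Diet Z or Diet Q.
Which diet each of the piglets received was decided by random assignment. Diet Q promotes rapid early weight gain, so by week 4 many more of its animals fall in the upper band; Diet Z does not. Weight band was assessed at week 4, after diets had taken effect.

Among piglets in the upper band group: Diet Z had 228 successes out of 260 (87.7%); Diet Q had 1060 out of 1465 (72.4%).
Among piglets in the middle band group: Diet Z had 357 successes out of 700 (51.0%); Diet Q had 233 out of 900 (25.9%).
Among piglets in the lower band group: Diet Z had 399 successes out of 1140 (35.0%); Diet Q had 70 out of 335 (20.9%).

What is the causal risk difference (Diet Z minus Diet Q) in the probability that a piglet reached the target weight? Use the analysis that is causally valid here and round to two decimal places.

Within every week-4 weight band level Diet Z has the higher rate, yet pooled Diet Q does — Simpson's reversal.
Because the diet influences week-4 weight band, week-4 weight band is a post-treatment mediator, not a confounder. Stratifying on it would bias the estimate; the causal effect is the crude pooled difference.
The causal difference is the pooled difference: 0.469 − 0.505 = -0.036.

-0.04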